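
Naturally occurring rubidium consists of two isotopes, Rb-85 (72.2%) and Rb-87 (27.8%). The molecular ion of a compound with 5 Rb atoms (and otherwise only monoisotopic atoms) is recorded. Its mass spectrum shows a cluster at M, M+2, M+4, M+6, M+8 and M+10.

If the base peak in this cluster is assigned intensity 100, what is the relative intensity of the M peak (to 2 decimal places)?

51.94

Binomial terms of (0.722 + 0.278)^5: M 0.1962, M+2 0.3777, M+4 0.2909, M+6 0.1120, M+8 0.0216, M+10 0.0017 → M+2 is the base peak.
P(M+2) = C(5,1) × 0.722^4 × 0.278^1 = 5 × 0.27173701 × 0.2780 = 0.377714 (base)
P(M) = C(5,0) × 0.722^5 × 0.278^0 = 1 × 0.19619412 × 1.0000 = 0.196194
Relative intensity = 0.196194 / 0.377714 × 100 = 51.94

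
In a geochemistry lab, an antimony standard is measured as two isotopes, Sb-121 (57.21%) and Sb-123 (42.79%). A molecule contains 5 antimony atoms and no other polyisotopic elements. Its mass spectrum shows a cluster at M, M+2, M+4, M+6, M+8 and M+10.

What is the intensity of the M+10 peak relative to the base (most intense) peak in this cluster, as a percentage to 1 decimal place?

Binomial terms of (0.5721 + 0.4279)^5: M 0.0613, M+2 0.2292, M+4 0.3428, M+6 0.2564, M+8 0.0959, M+10 0.0143 → M+4 is the base peak.
P(M+4) = C(5,2) × 0.5721^3 × 0.4279^2 = 10 × 0.18724742 × 0.18309841 = 0.342847 (base)
P(M+10) = C(5,5) × 0.5721^0 × 0.4279^5 = 1 × 1.0000 × 0.01434536 = 0.014345
Relative intensity = 0.014345 / 0.342847 × 100 = 4.2

4.2%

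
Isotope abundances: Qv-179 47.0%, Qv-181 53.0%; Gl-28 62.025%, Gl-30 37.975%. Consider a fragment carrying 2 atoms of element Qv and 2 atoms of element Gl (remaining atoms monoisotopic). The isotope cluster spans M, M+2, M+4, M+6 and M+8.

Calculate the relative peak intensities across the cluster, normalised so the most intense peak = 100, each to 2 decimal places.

22.69 : 78.94 : 100.00 : 54.50 : 10.81

Element Qv pattern (n=2): 0.2209 : 0.4982 : 0.2809
Element Gl pattern (n=2): 0.38471006 : 0.47107988 : 0.14421006
Convolve the two distributions (both contribute in 2-u steps):
  M: 0.2209×0.38471006 = 0.084982
  M+2: 0.2209×0.47107988 + 0.4982×0.38471006 = 0.295724
  M+4: 0.2209×0.14421006 + 0.4982×0.47107988 + 0.2809×0.38471006 = 0.374613
  M+6: 0.4982×0.14421006 + 0.2809×0.47107988 = 0.204172
  M+8: 0.2809×0.14421006 = 0.040509
Scale to base peak (0.374613) = 100: 22.69 : 78.94 : 100.00 : 54.50 : 10.81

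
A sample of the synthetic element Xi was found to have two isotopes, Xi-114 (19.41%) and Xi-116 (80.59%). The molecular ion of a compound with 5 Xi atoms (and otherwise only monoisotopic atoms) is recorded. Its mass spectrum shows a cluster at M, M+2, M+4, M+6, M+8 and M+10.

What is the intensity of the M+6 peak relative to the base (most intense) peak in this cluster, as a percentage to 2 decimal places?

48.17%

Binomial terms of (0.1941 + 0.8059)^5: M 0.0003, M+2 0.0057, M+4 0.0475, M+6 0.1972, M+8 0.4094, M+10 0.3399 → M+8 is the base peak.
P(M+8) = C(5,4) × 0.1941^1 × 0.8059^4 = 5 × 0.1941 × 0.42181753 = 0.409374 (base)
P(M+6) = C(5,3) × 0.1941^2 × 0.8059^3 = 10 × 0.03767481 × 0.52341175 = 0.197194
Relative intensity = 0.197194 / 0.409374 × 100 = 48.17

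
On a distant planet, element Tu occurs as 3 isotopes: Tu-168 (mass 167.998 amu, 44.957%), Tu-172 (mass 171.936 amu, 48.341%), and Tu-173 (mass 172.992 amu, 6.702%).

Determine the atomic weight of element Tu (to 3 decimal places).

Average mass = Σ (abundance × isotope mass) = 0.44957 × 167.998 + 0.48341 × 171.936 + 0.06702 × 172.992
= 75.5269 + 83.1156 + 11.5939 = 170.2364 amu

170.236 amu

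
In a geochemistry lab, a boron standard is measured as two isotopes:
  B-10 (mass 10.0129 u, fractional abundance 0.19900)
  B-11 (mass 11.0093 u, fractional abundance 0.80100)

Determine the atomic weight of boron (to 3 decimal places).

Weight each isotope mass by its fractional abundance: 0.19900 × 10.0129 + 0.80100 × 11.0093
= 1.99257 + 8.81845 = 10.81102 u

10.811 u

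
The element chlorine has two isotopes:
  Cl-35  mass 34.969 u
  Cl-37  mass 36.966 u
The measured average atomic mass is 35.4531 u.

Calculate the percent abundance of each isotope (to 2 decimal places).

With x = fraction of Cl-35 (so Cl-37 is 1 − x):
34.969·x + 36.966·(1 − x) = 35.4531
(34.969 − 36.966)·x = 35.4531 − 36.966
x = -1.5129 / -1.997 = 0.75759 → 75.76% Cl-35, 24.24% Cl-37.

Cl-35: 75.76%, Cl-37: 24.24%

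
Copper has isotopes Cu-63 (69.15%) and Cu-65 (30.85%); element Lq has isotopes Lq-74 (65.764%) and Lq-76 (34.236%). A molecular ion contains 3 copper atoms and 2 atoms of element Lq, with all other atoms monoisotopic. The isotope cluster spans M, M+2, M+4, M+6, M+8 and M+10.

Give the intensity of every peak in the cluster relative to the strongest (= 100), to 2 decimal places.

Copper pattern (n=3): 0.33065611 : 0.44254842 : 0.19743483 : 0.02936064
Element Lq pattern (n=2): 0.43249037 : 0.45029926 : 0.11721037
Convolve the two distributions (both contribute in 2-u steps):
  M: 0.33065611×0.43249037 = 0.143006
  M+2: 0.33065611×0.45029926 + 0.44254842×0.43249037 = 0.340292
  M+4: 0.33065611×0.11721037 + 0.44254842×0.45029926 + 0.19743483×0.43249037 = 0.323424
  M+6: 0.44254842×0.11721037 + 0.19743483×0.45029926 + 0.02936064×0.43249037 = 0.153474
  M+8: 0.19743483×0.11721037 + 0.02936064×0.45029926 = 0.036362
  M+10: 0.02936064×0.11721037 = 0.003441
Scale to base peak (0.340292) = 100: 42.02 : 100.00 : 95.04 : 45.10 : 10.69 : 1.01

42.02 : 100.00 : 95.04 : 45.10 : 10.69 : 1.01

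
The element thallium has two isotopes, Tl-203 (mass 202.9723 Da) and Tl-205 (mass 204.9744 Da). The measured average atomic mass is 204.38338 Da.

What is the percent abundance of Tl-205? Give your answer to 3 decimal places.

70.480%

Let x be the fractional abundance of Tl-203; then Tl-205 has abundance 1 − x.
202.9723·x + 204.9744·(1 − x) = 204.38338
(202.9723 − 204.9744)·x = 204.38338 − 204.9744
x = -0.59102 / -2.0021 = 0.29520 → 29.520% Tl-203, 70.480% Tl-205.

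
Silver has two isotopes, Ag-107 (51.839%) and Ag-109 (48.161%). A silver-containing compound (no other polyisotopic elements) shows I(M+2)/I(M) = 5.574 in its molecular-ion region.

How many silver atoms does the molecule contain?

With n Ag atoms, P(M+2)/P(M) = C(n,1)·p^(n−1)q / p^n = n·q/p = n · 0.48161/0.51839.
n = 5.574 × 0.51839/0.48161 = 6.00 ≈ 6

6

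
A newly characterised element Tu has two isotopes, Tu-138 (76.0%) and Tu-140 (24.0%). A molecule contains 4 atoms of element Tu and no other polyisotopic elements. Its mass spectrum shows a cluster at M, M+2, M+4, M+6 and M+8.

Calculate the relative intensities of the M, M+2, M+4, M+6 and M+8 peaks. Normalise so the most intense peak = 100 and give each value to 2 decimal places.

Expanding (0.760 + 0.240)^4:
P(M) = 0.760^4 = 0.333622
P(M+2) = 4 × 0.760^3 × 0.240^1 = 0.421417
P(M+4) = 6 × 0.760^2 × 0.240^2 = 0.199619
P(M+6) = 4 × 0.760^1 × 0.240^3 = 0.042025
P(M+8) = 0.240^4 = 0.003318
The M+2 peak is largest (0.421417); scaling to 100 gives 79.17 : 100.00 : 47.37 : 9.97 : 0.79.

79.17 : 100.00 : 47.37 : 9.97 : 0.79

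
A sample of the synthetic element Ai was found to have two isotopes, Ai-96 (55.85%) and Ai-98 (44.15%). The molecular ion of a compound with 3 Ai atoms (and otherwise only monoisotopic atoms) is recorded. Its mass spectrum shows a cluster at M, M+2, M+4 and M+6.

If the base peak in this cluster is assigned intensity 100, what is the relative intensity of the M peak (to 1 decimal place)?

42.2

Term probabilities: M 0.1742, M+2 0.4131, M+4 0.3266, M+6 0.0861. Base peak = M+2.
P(M+2) = C(3,1) × 0.5585^2 × 0.4415^1 = 3 × 0.31192225 × 0.4415 = 0.413141 (base)
P(M) = C(3,0) × 0.5585^3 × 0.4415^0 = 1 × 0.17420858 × 1.0000 = 0.174209
Relative intensity = 0.174209 / 0.413141 × 100 = 42.2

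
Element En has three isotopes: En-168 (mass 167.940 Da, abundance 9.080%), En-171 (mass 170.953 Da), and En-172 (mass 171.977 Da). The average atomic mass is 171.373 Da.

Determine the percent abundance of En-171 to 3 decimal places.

The remaining 90.920% is split between En-171 (fraction x) and En-172 (fraction 0.90920 − x).
Substituting: 170.953x + 171.977(0.90920 − x) = 156.124048
(170.953 − 171.977)x = -0.2374404  ⇒  x = 0.23188, y = 0.67732
En-171: 23.188%, En-172: 67.732%.

23.188%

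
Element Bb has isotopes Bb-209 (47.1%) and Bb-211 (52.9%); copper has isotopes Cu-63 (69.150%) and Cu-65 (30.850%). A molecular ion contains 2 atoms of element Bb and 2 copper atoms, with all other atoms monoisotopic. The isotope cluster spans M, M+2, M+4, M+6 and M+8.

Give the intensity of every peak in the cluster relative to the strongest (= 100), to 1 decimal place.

28.9 : 90.6 : 100.0 : 45.4 : 7.2

Element Bb pattern (n=2): 0.221841 : 0.498318 : 0.279841
Copper pattern (n=2): 0.47817225 : 0.4266555 : 0.09517225
Convolve the two distributions (both contribute in 2-u steps):
  M: 0.221841×0.47817225 = 0.106078
  M+2: 0.221841×0.4266555 + 0.498318×0.47817225 = 0.332932
  M+4: 0.221841×0.09517225 + 0.498318×0.4266555 + 0.279841×0.47817225 = 0.367535
  M+6: 0.498318×0.09517225 + 0.279841×0.4266555 = 0.166822
  M+8: 0.279841×0.09517225 = 0.026633
Scale to base peak (0.367535) = 100: 28.9 : 90.6 : 100.0 : 45.4 : 7.2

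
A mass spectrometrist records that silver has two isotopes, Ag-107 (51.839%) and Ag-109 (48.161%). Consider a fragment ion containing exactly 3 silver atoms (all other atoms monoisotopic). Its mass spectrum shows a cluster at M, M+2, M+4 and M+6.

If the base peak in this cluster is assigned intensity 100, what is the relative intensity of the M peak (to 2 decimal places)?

(0.51839 + 0.48161)^3 gives M 0.1393, M+2 0.3883, M+4 0.3607, M+6 0.1117; the largest is M+2.
P(M+2) = C(3,1) × 0.51839^2 × 0.48161^1 = 3 × 0.26872819 × 0.48161 = 0.388267 (base)
P(M) = C(3,0) × 0.51839^3 × 0.48161^0 = 1 × 0.13930601 × 1.0000 = 0.139306
Relative intensity = 0.139306 / 0.388267 × 100 = 35.88

35.88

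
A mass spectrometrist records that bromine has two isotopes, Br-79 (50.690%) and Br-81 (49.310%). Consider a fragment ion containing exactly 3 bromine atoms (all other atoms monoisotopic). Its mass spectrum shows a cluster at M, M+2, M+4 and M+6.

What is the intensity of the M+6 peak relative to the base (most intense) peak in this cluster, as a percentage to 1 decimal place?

31.5%

Binomial terms of (0.50690 + 0.49310)^3: M 0.1302, M+2 0.3801, M+4 0.3698, M+6 0.1199 → M+2 is the base peak.
P(M+2) = C(3,1) × 0.50690^2 × 0.49310^1 = 3 × 0.25694761 × 0.4931 = 0.380103 (base)
P(M+6) = C(3,3) × 0.50690^0 × 0.49310^3 = 1 × 1.0000 × 0.11989609 = 0.119896
Relative intensity = 0.119896 / 0.380103 × 100 = 31.5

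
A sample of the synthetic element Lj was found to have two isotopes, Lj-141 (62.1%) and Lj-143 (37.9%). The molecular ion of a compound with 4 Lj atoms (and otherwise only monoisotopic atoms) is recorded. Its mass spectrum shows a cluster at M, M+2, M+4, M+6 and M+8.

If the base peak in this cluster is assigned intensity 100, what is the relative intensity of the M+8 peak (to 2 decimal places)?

Term probabilities: M 0.1487, M+2 0.3631, M+4 0.3324, M+6 0.1352, M+8 0.0206. Base peak = M+2.
P(M+2) = C(4,1) × 0.621^3 × 0.379^1 = 4 × 0.23948306 × 0.3790 = 0.363056 (base)
P(M+8) = C(4,4) × 0.621^0 × 0.379^4 = 1 × 1.0000 × 0.02063274 = 0.020633
Relative intensity = 0.020633 / 0.363056 × 100 = 5.68

5.68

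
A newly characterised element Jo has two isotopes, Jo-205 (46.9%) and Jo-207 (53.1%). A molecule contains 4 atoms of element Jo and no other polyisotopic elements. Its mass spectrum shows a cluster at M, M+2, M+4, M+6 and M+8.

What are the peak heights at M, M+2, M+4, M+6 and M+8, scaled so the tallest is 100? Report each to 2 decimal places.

13.00 : 58.88 : 100.00 : 75.48 : 21.36

Expanding (0.469 + 0.531)^4:
P(M) = 0.469^4 = 0.048383
P(M+2) = 4 × 0.469^3 × 0.531^1 = 0.219115
P(M+4) = 6 × 0.469^2 × 0.531^2 = 0.372123
P(M+6) = 4 × 0.469^1 × 0.531^3 = 0.280877
P(M+8) = 0.531^4 = 0.079502
The M+4 peak is largest (0.372123); scaling to 100 gives 13.00 : 58.88 : 100.00 : 75.48 : 21.36.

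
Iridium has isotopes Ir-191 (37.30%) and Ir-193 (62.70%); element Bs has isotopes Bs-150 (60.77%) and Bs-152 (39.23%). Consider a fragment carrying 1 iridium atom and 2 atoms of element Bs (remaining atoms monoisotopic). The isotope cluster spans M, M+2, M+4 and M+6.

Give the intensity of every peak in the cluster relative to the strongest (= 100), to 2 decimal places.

33.65 : 100.00 : 87.04 : 23.57

Iridium pattern (n=1): 0.3730 : 0.6270
Element Bs pattern (n=2): 0.36929929 : 0.47680142 : 0.15389929
Convolve the two distributions (both contribute in 2-u steps):
  M: 0.3730×0.36929929 = 0.137749
  M+2: 0.3730×0.47680142 + 0.6270×0.36929929 = 0.409398
  M+4: 0.3730×0.15389929 + 0.6270×0.47680142 = 0.356359
  M+6: 0.6270×0.15389929 = 0.096495
Scale to base peak (0.409398) = 100: 33.65 : 100.00 : 87.04 : 23.57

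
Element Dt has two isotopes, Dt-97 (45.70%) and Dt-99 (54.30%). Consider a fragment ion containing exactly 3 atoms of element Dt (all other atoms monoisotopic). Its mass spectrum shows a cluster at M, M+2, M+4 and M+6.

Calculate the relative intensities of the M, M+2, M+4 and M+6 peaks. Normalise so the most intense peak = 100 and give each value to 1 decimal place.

The 3 Dt atoms are independent, so intensities follow the terms of (0.4570 + 0.5430)^3.
P(M) = 0.4570^3 = 0.095444
P(M+2) = 3 × 0.4570^2 × 0.5430^1 = 0.340215
P(M+4) = 3 × 0.4570^1 × 0.5430^2 = 0.404238
P(M+6) = 0.5430^3 = 0.160103
The M+4 peak is largest (0.404238); scaling to 100 gives 23.6 : 84.2 : 100.0 : 39.6.

23.6 : 84.2 : 100.0 : 39.6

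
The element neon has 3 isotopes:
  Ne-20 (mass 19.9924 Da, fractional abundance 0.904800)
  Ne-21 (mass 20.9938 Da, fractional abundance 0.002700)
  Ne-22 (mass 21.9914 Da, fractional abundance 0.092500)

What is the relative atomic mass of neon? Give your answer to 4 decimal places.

The abundance-weighted mean is 0.904800 × 19.9924 + 0.002700 × 20.9938 + 0.092500 × 21.9914
= 18.08912 + 0.05668 + 2.03420 = 20.18000 Da

20.1800 Da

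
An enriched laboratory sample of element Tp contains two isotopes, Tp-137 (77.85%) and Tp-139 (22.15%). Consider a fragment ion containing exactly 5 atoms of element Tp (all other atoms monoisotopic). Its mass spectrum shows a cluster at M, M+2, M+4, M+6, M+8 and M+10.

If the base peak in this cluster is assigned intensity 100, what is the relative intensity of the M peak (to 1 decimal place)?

70.3

(0.7785 + 0.2215)^5 gives M 0.2860, M+2 0.4068, M+4 0.2315, M+6 0.0659, M+8 0.0094, M+10 0.0005; the largest is M+2.
P(M+2) = C(5,1) × 0.7785^4 × 0.2215^1 = 5 × 0.36731145 × 0.2215 = 0.406797 (base)
P(M) = C(5,0) × 0.7785^5 × 0.2215^0 = 1 × 0.28595196 × 1.0000 = 0.285952
Relative intensity = 0.285952 / 0.406797 × 100 = 70.3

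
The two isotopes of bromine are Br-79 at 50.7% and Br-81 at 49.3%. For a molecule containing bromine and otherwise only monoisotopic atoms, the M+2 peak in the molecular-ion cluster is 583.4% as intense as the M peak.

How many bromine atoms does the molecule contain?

6

With n Br atoms, P(M+2)/P(M) = C(n,1)·p^(n−1)q / p^n = n·q/p = n · 0.493/0.507.
n = 5.834 × 0.507/0.493 = 6.00 ≈ 6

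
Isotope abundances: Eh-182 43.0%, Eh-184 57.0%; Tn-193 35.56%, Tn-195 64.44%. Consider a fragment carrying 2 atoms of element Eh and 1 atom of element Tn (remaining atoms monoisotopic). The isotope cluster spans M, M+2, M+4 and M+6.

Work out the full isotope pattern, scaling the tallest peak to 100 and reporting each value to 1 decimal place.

Element Eh pattern (n=2): 0.1849 : 0.4902 : 0.3249
Element Tn pattern (n=1): 0.3556 : 0.6444
Convolve the two distributions (both contribute in 2-u steps):
  M: 0.1849×0.3556 = 0.065750
  M+2: 0.1849×0.6444 + 0.4902×0.3556 = 0.293465
  M+4: 0.4902×0.6444 + 0.3249×0.3556 = 0.431419
  M+6: 0.3249×0.6444 = 0.209366
Scale to base peak (0.431419) = 100: 15.2 : 68.0 : 100.0 : 48.5

15.2 : 68.0 : 100.0 : 48.5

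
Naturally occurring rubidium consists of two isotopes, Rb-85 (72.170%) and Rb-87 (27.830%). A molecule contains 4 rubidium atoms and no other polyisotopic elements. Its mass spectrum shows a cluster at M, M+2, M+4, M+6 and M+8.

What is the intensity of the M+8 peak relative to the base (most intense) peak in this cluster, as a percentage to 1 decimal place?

1.4%

Term probabilities: M 0.2713, M+2 0.4184, M+4 0.2420, M+6 0.0622, M+8 0.0060. Base peak = M+2.
P(M+2) = C(4,1) × 0.72170^3 × 0.27830^1 = 4 × 0.37589809 × 0.2783 = 0.418450 (base)
P(M+8) = C(4,4) × 0.72170^0 × 0.27830^4 = 1 × 1.0000 × 0.00599864 = 0.005999
Relative intensity = 0.005999 / 0.418450 × 100 = 1.4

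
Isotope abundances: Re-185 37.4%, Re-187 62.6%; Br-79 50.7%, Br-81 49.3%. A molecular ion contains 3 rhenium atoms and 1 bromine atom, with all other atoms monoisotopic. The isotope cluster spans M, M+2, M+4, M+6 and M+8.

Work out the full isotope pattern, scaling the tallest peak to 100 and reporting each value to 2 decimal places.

Rhenium pattern (n=3): 0.05231362 : 0.26268713 : 0.43968487 : 0.24531438
Bromine pattern (n=1): 0.5070 : 0.4930
Convolve the two distributions (both contribute in 2-u steps):
  M: 0.05231362×0.5070 = 0.026523
  M+2: 0.05231362×0.4930 + 0.26268713×0.5070 = 0.158973
  M+4: 0.26268713×0.4930 + 0.43968487×0.5070 = 0.352425
  M+6: 0.43968487×0.4930 + 0.24531438×0.5070 = 0.341139
  M+8: 0.24531438×0.4930 = 0.120940
Scale to base peak (0.352425) = 100: 7.53 : 45.11 : 100.00 : 96.80 : 34.32

7.53 : 45.11 : 100.00 : 96.80 : 34.32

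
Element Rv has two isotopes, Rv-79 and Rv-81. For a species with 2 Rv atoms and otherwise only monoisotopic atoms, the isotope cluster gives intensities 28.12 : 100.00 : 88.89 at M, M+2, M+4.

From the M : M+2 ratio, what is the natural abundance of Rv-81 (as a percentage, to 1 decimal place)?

If p is the fraction of Rv that is Rv-79, then I(M+2)/I(M) = [C(2,1)·p^1·(1−p)] / p^2 = 2·(1−p)/p = 100.00/28.12 = 3.5562
(1−p)/p = 3.5562/2 = 1.7781  ⇒  p = 1/(1 + 1.7781) = 0.3600
Rv-79: 36.0%, Rv-81: 64.0%.

64.0%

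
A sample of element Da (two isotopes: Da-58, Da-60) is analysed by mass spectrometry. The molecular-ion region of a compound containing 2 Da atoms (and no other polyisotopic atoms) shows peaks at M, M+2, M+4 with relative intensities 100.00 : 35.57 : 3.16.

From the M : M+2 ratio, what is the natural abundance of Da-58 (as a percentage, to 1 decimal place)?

If p is the fraction of Da that is Da-58, then I(M+2)/I(M) = [C(2,1)·p^1·(1−p)] / p^2 = 2·(1−p)/p = 35.57/100.00 = 0.3557
(1−p)/p = 0.3557/2 = 0.1779  ⇒  p = 1/(1 + 0.1779) = 0.8490
Da-58: 84.9%, Da-60: 15.1%.

84.9%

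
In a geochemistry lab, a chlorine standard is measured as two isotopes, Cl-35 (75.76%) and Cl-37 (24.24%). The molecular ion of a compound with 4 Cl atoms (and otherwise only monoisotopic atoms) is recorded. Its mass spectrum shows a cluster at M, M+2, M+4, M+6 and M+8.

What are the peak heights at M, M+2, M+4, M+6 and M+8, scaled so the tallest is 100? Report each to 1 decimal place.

Each Cl atom is independently Cl-35 (p = 0.7576) or Cl-37 (q = 0.2424); the cluster is the binomial expansion (p + q)^4.
P(M) = 0.7576^4 = 0.329428
P(M+2) = 4 × 0.7576^3 × 0.2424^1 = 0.421612
P(M+4) = 6 × 0.7576^2 × 0.2424^2 = 0.202347
P(M+6) = 4 × 0.7576^1 × 0.2424^3 = 0.043162
P(M+8) = 0.2424^4 = 0.003452
The M+2 peak is largest (0.421612); scaling to 100 gives 78.1 : 100.0 : 48.0 : 10.2 : 0.8.

78.1 : 100.0 : 48.0 : 10.2 : 0.8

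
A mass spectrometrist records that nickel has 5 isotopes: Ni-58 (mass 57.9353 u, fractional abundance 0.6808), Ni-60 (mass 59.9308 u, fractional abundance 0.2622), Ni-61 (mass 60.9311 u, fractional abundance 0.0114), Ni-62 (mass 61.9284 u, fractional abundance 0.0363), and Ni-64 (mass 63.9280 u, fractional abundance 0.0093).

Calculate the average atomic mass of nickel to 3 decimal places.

Average mass = Σ (abundance × isotope mass) = 0.6808 × 57.9353 + 0.2622 × 59.9308 + 0.0114 × 60.9311 + 0.0363 × 61.9284 + 0.0093 × 63.9280
= 39.44235 + 15.71386 + 0.69461 + 2.24800 + 0.59453 = 58.69335 u

58.693 u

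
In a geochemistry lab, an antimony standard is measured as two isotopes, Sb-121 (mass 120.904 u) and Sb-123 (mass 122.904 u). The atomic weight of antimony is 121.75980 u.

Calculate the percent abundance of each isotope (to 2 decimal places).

Sb-121: 57.21%, Sb-123: 42.79%

With x = fraction of Sb-121 (so Sb-123 is 1 − x):
120.904·x + 122.904·(1 − x) = 121.75980
(120.904 − 122.904)·x = 121.75980 − 122.904
x = -1.14420 / -2.000 = 0.57210 → 57.21% Sb-121, 42.79% Sb-123.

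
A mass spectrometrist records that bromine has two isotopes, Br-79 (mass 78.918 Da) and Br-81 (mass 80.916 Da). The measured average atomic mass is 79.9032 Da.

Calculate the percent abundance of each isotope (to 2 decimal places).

Writing the weighted mean with unknown fraction x of Br-79:
78.918·x + 80.916·(1 − x) = 79.9032
(78.918 − 80.916)·x = 79.9032 − 80.916
x = -1.0128 / -1.998 = 0.50691 → 50.69% Br-79, 49.31% Br-81.

Br-79: 50.69%, Br-81: 49.31%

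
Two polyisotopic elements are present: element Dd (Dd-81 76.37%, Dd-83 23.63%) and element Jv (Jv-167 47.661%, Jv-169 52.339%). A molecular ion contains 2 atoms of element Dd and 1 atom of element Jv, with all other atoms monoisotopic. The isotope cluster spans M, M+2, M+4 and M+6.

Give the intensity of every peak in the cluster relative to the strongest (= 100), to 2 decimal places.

Element Dd pattern (n=2): 0.58323769 : 0.36092462 : 0.05583769
Element Jv pattern (n=1): 0.47661 : 0.52339
Convolve the two distributions (both contribute in 2-u steps):
  M: 0.58323769×0.47661 = 0.277977
  M+2: 0.58323769×0.52339 + 0.36092462×0.47661 = 0.477281
  M+4: 0.36092462×0.52339 + 0.05583769×0.47661 = 0.215517
  M+6: 0.05583769×0.52339 = 0.029225
Scale to base peak (0.477281) = 100: 58.24 : 100.00 : 45.16 : 6.12

58.24 : 100.00 : 45.16 : 6.12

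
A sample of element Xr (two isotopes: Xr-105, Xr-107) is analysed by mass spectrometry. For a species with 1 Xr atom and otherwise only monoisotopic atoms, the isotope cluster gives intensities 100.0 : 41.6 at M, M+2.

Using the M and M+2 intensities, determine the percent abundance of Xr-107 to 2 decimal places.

Write p for the Xr-105 fraction. I(M+2)/I(M) = [C(1,1)·p^0·(1−p)] / p^1 = 1·(1−p)/p = 41.6/100.0 = 0.4160
(1−p)/p = 0.4160/1 = 0.4160  ⇒  p = 1/(1 + 0.4160) = 0.7062
Xr-105: 70.62%, Xr-107: 29.38%.

29.38%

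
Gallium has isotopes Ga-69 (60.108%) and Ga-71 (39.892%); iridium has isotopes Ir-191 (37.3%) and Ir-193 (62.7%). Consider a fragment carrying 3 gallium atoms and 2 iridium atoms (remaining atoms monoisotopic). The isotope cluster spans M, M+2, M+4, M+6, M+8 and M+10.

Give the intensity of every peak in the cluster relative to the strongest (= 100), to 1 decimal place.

Gallium pattern (n=3): 0.2171685 : 0.432386 : 0.2869625 : 0.063483
Iridium pattern (n=2): 0.139129 : 0.467742 : 0.393129
Convolve the two distributions (both contribute in 2-u steps):
  M: 0.2171685×0.139129 = 0.030214
  M+2: 0.2171685×0.467742 + 0.432386×0.139129 = 0.161736
  M+4: 0.2171685×0.393129 + 0.432386×0.467742 + 0.2869625×0.139129 = 0.327545
  M+6: 0.432386×0.393129 + 0.2869625×0.467742 + 0.063483×0.139129 = 0.313040
  M+8: 0.2869625×0.393129 + 0.063483×0.467742 = 0.142507
  M+10: 0.063483×0.393129 = 0.024957
Scale to base peak (0.327545) = 100: 9.2 : 49.4 : 100.0 : 95.6 : 43.5 : 7.6

9.2 : 49.4 : 100.0 : 95.6 : 43.5 : 7.6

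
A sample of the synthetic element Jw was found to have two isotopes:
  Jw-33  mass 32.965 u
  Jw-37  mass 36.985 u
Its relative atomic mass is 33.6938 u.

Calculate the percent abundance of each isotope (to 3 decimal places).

Jw-33: 81.871%, Jw-37: 18.129%

Let x be the fractional abundance of Jw-33; then Jw-37 has abundance 1 − x.
32.965·x + 36.985·(1 − x) = 33.6938
(32.965 − 36.985)·x = 33.6938 − 36.985
x = -3.2912 / -4.020 = 0.81871 → 81.871% Jw-33, 18.129% Jw-37.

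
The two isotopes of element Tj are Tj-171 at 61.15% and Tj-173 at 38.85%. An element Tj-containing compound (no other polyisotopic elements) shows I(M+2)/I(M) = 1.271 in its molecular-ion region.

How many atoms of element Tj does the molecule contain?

2

The M+2/M ratio from n Tj atoms is n · q/p = n · 0.3885/0.6115.
n = 1.271 × 0.6115/0.3885 = 2.00 ≈ 2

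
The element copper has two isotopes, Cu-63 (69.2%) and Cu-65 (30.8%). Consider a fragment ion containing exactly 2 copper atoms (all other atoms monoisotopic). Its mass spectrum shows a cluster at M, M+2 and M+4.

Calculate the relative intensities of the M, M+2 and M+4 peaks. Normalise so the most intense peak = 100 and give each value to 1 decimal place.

Expanding (0.692 + 0.308)^2:
P(M) = 0.692^2 = 0.478864
P(M+2) = 2 × 0.692^1 × 0.308^1 = 0.426272
P(M+4) = 0.308^2 = 0.094864
The M peak is largest (0.478864); scaling to 100 gives 100.0 : 89.0 : 19.8.

100.0 : 89.0 : 19.8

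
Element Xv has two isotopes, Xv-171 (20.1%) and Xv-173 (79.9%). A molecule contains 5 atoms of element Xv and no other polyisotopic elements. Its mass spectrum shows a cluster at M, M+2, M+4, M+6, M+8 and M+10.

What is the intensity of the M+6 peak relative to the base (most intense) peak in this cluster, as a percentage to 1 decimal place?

50.3%

Binomial terms of (0.201 + 0.799)^5: M 0.0003, M+2 0.0065, M+4 0.0518, M+6 0.2061, M+8 0.4096, M+10 0.3256 → M+8 is the base peak.
P(M+8) = C(5,4) × 0.201^1 × 0.799^4 = 5 × 0.2010 × 0.40755584 = 0.409594 (base)
P(M+6) = C(5,3) × 0.201^2 × 0.799^3 = 10 × 0.040401 × 0.5100824 = 0.206078
Relative intensity = 0.206078 / 0.409594 × 100 = 50.3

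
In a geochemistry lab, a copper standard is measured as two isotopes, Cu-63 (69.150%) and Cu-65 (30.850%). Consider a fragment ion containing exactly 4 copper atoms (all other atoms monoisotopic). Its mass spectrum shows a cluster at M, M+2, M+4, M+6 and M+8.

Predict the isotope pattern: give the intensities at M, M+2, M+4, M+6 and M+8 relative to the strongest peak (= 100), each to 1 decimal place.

56.0 : 100.0 : 66.9 : 19.9 : 2.2

Each Cu atom is independently Cu-63 (p = 0.69150) or Cu-65 (q = 0.30850); the cluster is the binomial expansion (p + q)^4.
P(M) = 0.69150^4 = 0.228649
P(M+2) = 4 × 0.69150^3 × 0.30850^1 = 0.408030
P(M+4) = 6 × 0.69150^2 × 0.30850^2 = 0.273052
P(M+6) = 4 × 0.69150^1 × 0.30850^3 = 0.081212
P(M+8) = 0.30850^4 = 0.009058
The M+2 peak is largest (0.408030); scaling to 100 gives 56.0 : 100.0 : 66.9 : 19.9 : 2.2.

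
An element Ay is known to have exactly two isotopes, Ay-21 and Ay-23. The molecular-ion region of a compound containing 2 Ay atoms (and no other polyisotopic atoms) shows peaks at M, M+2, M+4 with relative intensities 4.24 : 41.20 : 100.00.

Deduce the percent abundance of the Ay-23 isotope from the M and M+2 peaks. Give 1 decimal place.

If p is the fraction of Ay that is Ay-21, then I(M+2)/I(M) = [C(2,1)·p^1·(1−p)] / p^2 = 2·(1−p)/p = 41.20/4.24 = 9.7170
(1−p)/p = 9.7170/2 = 4.8585  ⇒  p = 1/(1 + 4.8585) = 0.1707
Ay-21: 17.1%, Ay-23: 82.9%.

82.9%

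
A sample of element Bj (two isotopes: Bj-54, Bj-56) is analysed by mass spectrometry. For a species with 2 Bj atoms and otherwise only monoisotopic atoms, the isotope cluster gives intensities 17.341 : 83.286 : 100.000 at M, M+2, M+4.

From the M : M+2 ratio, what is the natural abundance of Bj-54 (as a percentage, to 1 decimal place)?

If p is the fraction of Bj that is Bj-54, then I(M+2)/I(M) = [C(2,1)·p^1·(1−p)] / p^2 = 2·(1−p)/p = 83.286/17.341 = 4.8028
(1−p)/p = 4.8028/2 = 2.4014  ⇒  p = 1/(1 + 2.4014) = 0.2940
Bj-54: 29.4%, Bj-56: 70.6%.

29.4%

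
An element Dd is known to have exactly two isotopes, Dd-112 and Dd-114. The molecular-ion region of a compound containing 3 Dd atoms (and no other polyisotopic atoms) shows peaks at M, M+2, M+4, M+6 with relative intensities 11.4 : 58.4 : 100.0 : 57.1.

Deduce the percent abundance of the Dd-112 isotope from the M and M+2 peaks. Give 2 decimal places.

36.93%

If p is the fraction of Dd that is Dd-112, then I(M+2)/I(M) = [C(3,1)·p^2·(1−p)] / p^3 = 3·(1−p)/p = 58.4/11.4 = 5.1228
(1−p)/p = 5.1228/3 = 1.7076  ⇒  p = 1/(1 + 1.7076) = 0.3693
Dd-112: 36.93%, Dd-114: 63.07%.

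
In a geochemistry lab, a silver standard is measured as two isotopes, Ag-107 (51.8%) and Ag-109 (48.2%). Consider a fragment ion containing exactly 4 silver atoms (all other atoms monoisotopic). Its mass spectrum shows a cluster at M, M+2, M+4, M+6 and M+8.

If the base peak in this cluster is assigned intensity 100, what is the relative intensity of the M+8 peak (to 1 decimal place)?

14.4

Term probabilities: M 0.0720, M+2 0.2680, M+4 0.3740, M+6 0.2320, M+8 0.0540. Base peak = M+4.
P(M+4) = C(4,2) × 0.518^2 × 0.482^2 = 6 × 0.268324 × 0.232324 = 0.374029 (base)
P(M+8) = C(4,4) × 0.518^0 × 0.482^4 = 1 × 1.0000 × 0.05397444 = 0.053974
Relative intensity = 0.053974 / 0.374029 × 100 = 14.4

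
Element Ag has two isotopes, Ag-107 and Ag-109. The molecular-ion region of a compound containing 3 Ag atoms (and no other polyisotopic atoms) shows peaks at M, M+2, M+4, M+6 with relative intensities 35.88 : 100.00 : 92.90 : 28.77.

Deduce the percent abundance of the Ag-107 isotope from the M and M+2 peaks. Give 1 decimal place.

Let p = fractional abundance of Ag-107. I(M+2)/I(M) = [C(3,1)·p^2·(1−p)] / p^3 = 3·(1−p)/p = 100.00/35.88 = 2.7871
(1−p)/p = 2.7871/3 = 0.9290  ⇒  p = 1/(1 + 0.9290) = 0.5184
Ag-107: 51.8%, Ag-109: 48.2%.

51.8%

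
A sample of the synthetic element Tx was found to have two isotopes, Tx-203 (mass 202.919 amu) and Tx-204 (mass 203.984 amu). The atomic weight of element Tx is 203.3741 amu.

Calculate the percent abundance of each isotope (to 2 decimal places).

Tx-203: 57.27%, Tx-204: 42.73%

Writing the weighted mean with unknown fraction x of Tx-203:
202.919·x + 203.984·(1 − x) = 203.3741
(202.919 − 203.984)·x = 203.3741 − 203.984
x = -0.6099 / -1.065 = 0.57268 → 57.27% Tx-203, 42.73% Tx-204.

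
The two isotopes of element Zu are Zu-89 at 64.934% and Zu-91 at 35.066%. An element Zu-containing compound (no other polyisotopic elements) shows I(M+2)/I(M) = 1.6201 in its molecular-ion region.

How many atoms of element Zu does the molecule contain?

3

With n Zu atoms, P(M+2)/P(M) = C(n,1)·p^(n−1)q / p^n = n·q/p = n · 0.35066/0.64934.
n = 1.6201 × 0.64934/0.35066 = 3.00 ≈ 3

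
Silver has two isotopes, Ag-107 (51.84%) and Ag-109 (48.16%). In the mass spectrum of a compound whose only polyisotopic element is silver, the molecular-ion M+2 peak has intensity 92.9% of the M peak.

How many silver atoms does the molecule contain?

With n Ag atoms, P(M+2)/P(M) = C(n,1)·p^(n−1)q / p^n = n·q/p = n · 0.4816/0.5184.
n = 0.929 × 0.5184/0.4816 = 1.00 ≈ 1

1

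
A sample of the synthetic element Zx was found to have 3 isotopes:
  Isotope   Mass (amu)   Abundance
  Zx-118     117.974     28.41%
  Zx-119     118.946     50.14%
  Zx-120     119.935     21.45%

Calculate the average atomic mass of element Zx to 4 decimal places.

The abundance-weighted mean is 0.2841 × 117.974 + 0.5014 × 118.946 + 0.2145 × 119.935
= 33.51641 + 59.63952 + 25.72606 = 118.88199 amu

118.8820 amu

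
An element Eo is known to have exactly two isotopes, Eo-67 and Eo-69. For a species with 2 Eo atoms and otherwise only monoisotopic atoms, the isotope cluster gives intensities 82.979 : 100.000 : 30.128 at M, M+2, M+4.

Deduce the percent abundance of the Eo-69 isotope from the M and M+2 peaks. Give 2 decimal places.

37.60%

If p is the fraction of Eo that is Eo-67, then I(M+2)/I(M) = [C(2,1)·p^1·(1−p)] / p^2 = 2·(1−p)/p = 100.000/82.979 = 1.2051
(1−p)/p = 1.2051/2 = 0.6026  ⇒  p = 1/(1 + 0.6026) = 0.6240
Eo-67: 62.40%, Eo-69: 37.60%.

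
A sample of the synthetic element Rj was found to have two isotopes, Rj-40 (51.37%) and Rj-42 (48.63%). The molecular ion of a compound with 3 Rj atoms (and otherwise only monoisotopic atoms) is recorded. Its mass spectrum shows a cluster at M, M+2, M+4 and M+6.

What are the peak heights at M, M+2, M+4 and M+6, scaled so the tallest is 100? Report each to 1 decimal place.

The 3 Rj atoms are independent, so intensities follow the terms of (0.5137 + 0.4863)^3.
P(M) = 0.5137^3 = 0.135559
P(M+2) = 3 × 0.5137^2 × 0.4863^1 = 0.384986
P(M+4) = 3 × 0.5137^1 × 0.4863^2 = 0.364451
P(M+6) = 0.4863^3 = 0.115004
The M+2 peak is largest (0.384986); scaling to 100 gives 35.2 : 100.0 : 94.7 : 29.9.

35.2 : 100.0 : 94.7 : 29.9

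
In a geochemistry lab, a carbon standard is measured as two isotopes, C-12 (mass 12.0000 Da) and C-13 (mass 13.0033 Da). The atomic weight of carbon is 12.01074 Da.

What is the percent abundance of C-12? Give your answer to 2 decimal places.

98.93%

With x = fraction of C-12 (so C-13 is 1 − x):
12.0000·x + 13.0033·(1 − x) = 12.01074
(12.0000 − 13.0033)·x = 12.01074 − 13.0033
x = -0.99256 / -1.0033 = 0.98930 → 98.93% C-12, 1.07% C-13.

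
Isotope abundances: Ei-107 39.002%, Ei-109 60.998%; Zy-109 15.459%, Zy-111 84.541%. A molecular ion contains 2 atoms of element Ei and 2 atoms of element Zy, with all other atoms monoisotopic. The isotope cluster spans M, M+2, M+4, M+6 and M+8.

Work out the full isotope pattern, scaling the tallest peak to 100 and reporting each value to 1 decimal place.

Element Ei pattern (n=2): 0.1521156 : 0.4758088 : 0.3720756
Element Zy pattern (n=2): 0.02389807 : 0.26138386 : 0.71471807
Convolve the two distributions (both contribute in 2-u steps):
  M: 0.1521156×0.02389807 = 0.003635
  M+2: 0.1521156×0.26138386 + 0.4758088×0.02389807 = 0.051131
  M+4: 0.1521156×0.71471807 + 0.4758088×0.26138386 + 0.3720756×0.02389807 = 0.241980
  M+6: 0.4758088×0.71471807 + 0.3720756×0.26138386 = 0.437324
  M+8: 0.3720756×0.71471807 = 0.265929
Scale to base peak (0.437324) = 100: 0.8 : 11.7 : 55.3 : 100.0 : 60.8

0.8 : 11.7 : 55.3 : 100.0 : 60.8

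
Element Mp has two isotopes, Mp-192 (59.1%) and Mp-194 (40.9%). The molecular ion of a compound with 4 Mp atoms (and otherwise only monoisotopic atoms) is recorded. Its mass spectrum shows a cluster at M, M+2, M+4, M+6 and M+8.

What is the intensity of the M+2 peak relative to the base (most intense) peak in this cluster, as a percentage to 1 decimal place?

96.3%

(0.591 + 0.409)^4 gives M 0.1220, M+2 0.3377, M+4 0.3506, M+6 0.1617, M+8 0.0280; the largest is M+4.
P(M+4) = C(4,2) × 0.591^2 × 0.409^2 = 6 × 0.349281 × 0.167281 = 0.350568 (base)
P(M+2) = C(4,1) × 0.591^3 × 0.409^1 = 4 × 0.20642507 × 0.4090 = 0.337711
Relative intensity = 0.337711 / 0.350568 × 100 = 96.3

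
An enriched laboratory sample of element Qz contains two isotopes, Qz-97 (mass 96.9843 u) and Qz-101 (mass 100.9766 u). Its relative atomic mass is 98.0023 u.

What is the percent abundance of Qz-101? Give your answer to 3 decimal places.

Let x be the fractional abundance of Qz-97; then Qz-101 has abundance 1 − x.
96.9843·x + 100.9766·(1 − x) = 98.0023
(96.9843 − 100.9766)·x = 98.0023 − 100.9766
x = -2.9743 / -3.9923 = 0.74501 → 74.501% Qz-97, 25.499% Qz-101.

25.499%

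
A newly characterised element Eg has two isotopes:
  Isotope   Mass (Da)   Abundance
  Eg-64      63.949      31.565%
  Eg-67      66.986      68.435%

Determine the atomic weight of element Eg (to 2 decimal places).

66.03 Da

Ar = Σ fᵢ·mᵢ = 0.31565 × 63.949 + 0.68435 × 66.986
= 20.1855 + 45.8419 = 66.0274 Da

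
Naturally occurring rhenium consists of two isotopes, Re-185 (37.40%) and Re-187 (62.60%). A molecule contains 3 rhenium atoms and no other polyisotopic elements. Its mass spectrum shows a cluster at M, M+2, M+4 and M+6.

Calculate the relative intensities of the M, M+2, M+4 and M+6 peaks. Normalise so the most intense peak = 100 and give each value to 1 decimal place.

11.9 : 59.7 : 100.0 : 55.8

Expanding (0.3740 + 0.6260)^3:
P(M) = 0.3740^3 = 0.052314
P(M+2) = 3 × 0.3740^2 × 0.6260^1 = 0.262687
P(M+4) = 3 × 0.3740^1 × 0.6260^2 = 0.439685
P(M+6) = 0.6260^3 = 0.245314
The M+4 peak is largest (0.439685); scaling to 100 gives 11.9 : 59.7 : 100.0 : 55.8.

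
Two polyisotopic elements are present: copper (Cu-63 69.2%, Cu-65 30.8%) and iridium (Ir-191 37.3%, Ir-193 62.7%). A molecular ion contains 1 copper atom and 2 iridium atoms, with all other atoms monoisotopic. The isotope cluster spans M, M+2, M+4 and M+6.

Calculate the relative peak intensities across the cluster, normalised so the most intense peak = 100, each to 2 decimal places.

23.14 : 88.08 : 100.00 : 29.10

Copper pattern (n=1): 0.6920 : 0.3080
Iridium pattern (n=2): 0.139129 : 0.467742 : 0.393129
Convolve the two distributions (both contribute in 2-u steps):
  M: 0.6920×0.139129 = 0.096277
  M+2: 0.6920×0.467742 + 0.3080×0.139129 = 0.366529
  M+4: 0.6920×0.393129 + 0.3080×0.467742 = 0.416110
  M+6: 0.3080×0.393129 = 0.121084
Scale to base peak (0.416110) = 100: 23.14 : 88.08 : 100.00 : 29.10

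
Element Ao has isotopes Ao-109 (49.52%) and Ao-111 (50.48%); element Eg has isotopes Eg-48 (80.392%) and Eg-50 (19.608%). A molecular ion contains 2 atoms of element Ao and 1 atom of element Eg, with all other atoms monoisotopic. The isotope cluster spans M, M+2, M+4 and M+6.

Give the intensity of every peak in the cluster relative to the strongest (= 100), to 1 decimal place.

43.8 : 100.0 : 67.3 : 11.1

Element Ao pattern (n=2): 0.24522304 : 0.49995392 : 0.25482304
Element Eg pattern (n=1): 0.80392 : 0.19608
Convolve the two distributions (both contribute in 2-u steps):
  M: 0.24522304×0.80392 = 0.197140
  M+2: 0.24522304×0.19608 + 0.49995392×0.80392 = 0.450006
  M+4: 0.49995392×0.19608 + 0.25482304×0.80392 = 0.302888
  M+6: 0.25482304×0.19608 = 0.049966
Scale to base peak (0.450006) = 100: 43.8 : 100.0 : 67.3 : 11.1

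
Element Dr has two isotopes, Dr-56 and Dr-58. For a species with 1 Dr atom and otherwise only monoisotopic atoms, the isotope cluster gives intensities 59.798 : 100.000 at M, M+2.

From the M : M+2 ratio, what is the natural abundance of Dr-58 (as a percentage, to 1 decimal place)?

62.6%

Write p for the Dr-56 fraction. I(M+2)/I(M) = [C(1,1)·p^0·(1−p)] / p^1 = 1·(1−p)/p = 100.000/59.798 = 1.6723
(1−p)/p = 1.6723/1 = 1.6723  ⇒  p = 1/(1 + 1.6723) = 0.3742
Dr-56: 37.4%, Dr-58: 62.6%.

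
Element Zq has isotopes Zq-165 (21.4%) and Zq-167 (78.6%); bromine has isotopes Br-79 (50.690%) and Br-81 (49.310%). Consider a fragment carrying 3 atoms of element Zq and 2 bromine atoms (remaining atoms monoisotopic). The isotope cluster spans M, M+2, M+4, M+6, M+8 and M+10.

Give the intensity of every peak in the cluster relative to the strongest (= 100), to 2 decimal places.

Element Zq pattern (n=3): 0.00980034 : 0.10798697 : 0.39662503 : 0.48558766
Bromine pattern (n=2): 0.25694761 : 0.49990478 : 0.24314761
Convolve the two distributions (both contribute in 2-u steps):
  M: 0.00980034×0.25694761 = 0.002518
  M+2: 0.00980034×0.49990478 + 0.10798697×0.25694761 = 0.032646
  M+4: 0.00980034×0.24314761 + 0.10798697×0.49990478 + 0.39662503×0.25694761 = 0.158278
  M+6: 0.10798697×0.24314761 + 0.39662503×0.49990478 + 0.48558766×0.25694761 = 0.349302
  M+8: 0.39662503×0.24314761 + 0.48558766×0.49990478 = 0.339186
  M+10: 0.48558766×0.24314761 = 0.118069
Scale to base peak (0.349302) = 100: 0.72 : 9.35 : 45.31 : 100.00 : 97.10 : 33.80

0.72 : 9.35 : 45.31 : 100.00 : 97.10 : 33.80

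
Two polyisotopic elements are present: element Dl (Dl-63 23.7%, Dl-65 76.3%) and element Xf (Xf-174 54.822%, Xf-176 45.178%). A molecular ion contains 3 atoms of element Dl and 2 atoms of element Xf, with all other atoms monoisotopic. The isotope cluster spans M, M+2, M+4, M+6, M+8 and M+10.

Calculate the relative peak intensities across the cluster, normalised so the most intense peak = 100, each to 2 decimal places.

Element Dl pattern (n=3): 0.01331205 : 0.12857084 : 0.41392216 : 0.44419495
Element Xf pattern (n=2): 0.30054517 : 0.49534966 : 0.20410517
Convolve the two distributions (both contribute in 2-u steps):
  M: 0.01331205×0.30054517 = 0.004001
  M+2: 0.01331205×0.49534966 + 0.12857084×0.30054517 = 0.045235
  M+4: 0.01331205×0.20410517 + 0.12857084×0.49534966 + 0.41392216×0.30054517 = 0.190807
  M+6: 0.12857084×0.20410517 + 0.41392216×0.49534966 + 0.44419495×0.30054517 = 0.364779
  M+8: 0.41392216×0.20410517 + 0.44419495×0.49534966 = 0.304515
  M+10: 0.44419495×0.20410517 = 0.090662
Scale to base peak (0.364779) = 100: 1.10 : 12.40 : 52.31 : 100.00 : 83.48 : 24.85

1.10 : 12.40 : 52.31 : 100.00 : 83.48 : 24.85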